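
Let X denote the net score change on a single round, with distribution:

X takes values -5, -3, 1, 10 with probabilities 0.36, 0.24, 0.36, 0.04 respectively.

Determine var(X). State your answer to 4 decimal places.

12.4224

E[X] = (-5)(0.36) + (-3)(0.24) + (1)(0.36) + (10)(0.04) = -1.76
E[X²] = (-5)²(0.36) + (-3)²(0.24) + (1)²(0.36) + (10)²(0.04) = 15.52
var(X) = E[X²] − (E[X])² = 15.52 − (-1.76)² = 12.4224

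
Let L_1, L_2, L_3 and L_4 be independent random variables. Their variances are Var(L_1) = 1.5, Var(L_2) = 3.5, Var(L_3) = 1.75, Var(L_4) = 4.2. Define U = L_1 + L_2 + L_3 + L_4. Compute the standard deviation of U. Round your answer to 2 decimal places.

3.31

By independence, Var(U) = (1)²Var(L_1) + (1)²Var(L_2) + (1)²Var(L_3) + (1)²Var(L_4)
= (1)²·1.5 + (1)²·3.5 + (1)²·1.75 + (1)²·4.2 = 10.95
σ(U) = √10.95 ≈ 3.31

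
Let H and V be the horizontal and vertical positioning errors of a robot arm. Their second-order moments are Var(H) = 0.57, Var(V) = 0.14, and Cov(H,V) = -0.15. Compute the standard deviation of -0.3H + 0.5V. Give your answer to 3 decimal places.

0.362

Var(-0.3H + 0.5V) = (-0.3)²·Var(H) + (0.5)²·Var(V) + 2·(-0.3)·(0.5)·Cov(H,V)
= 0.09·0.57 + 0.25·0.14 + -0.3·-0.15 = 0.1313
sd(-0.3H + 0.5V) = √0.1313 ≈ 0.362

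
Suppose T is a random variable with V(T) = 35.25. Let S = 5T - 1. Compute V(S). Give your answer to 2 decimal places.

V(5T - 1) = (5)²·V(T) = 25·35.25 = 881.25

881.25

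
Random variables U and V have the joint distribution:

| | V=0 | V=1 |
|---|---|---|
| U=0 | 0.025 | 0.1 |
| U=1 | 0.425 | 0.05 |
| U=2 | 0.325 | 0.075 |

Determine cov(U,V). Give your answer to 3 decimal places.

E[U] = 1.275,  E[V] = 0.225
E[UV] = 0.2
cov(U,V) = E[UV] − E[U]E[V] = 0.2 − (1.275)(0.225) = -0.086875

-0.087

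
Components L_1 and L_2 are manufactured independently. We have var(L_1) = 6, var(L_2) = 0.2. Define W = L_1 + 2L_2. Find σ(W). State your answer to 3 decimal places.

By independence, var(W) = (1)²var(L_1) + (2)²var(L_2)
= (1)²·6 + (2)²·0.2 = 6.8
σ(W) = √6.8 ≈ 2.608

2.608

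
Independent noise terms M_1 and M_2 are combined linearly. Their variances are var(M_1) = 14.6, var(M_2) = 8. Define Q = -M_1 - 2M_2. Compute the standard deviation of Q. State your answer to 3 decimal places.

By independence, var(Q) = (-1)²var(M_1) + (-2)²var(M_2)
= (-1)²·14.6 + (-2)²·8 = 46.6
SD(Q) = √46.6 ≈ 6.826

6.826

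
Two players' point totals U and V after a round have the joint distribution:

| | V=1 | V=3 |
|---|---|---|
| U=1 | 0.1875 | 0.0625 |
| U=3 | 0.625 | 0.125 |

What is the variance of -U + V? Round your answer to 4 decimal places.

E[U] = 2.5,  E[V] = 1.375,  E[UV] = 3.375
var(U) = 7 − (2.5)² = 0.75;  var(V) = 2.5 − (1.375)² = 0.609375
Cov(U,V) = 3.375 − (2.5)(1.375) = -0.0625
var(-U + V) = (-1)²·0.75 + (1)²·0.609375 + 2·(-1)·(1)·-0.0625 = 1.484375

1.4844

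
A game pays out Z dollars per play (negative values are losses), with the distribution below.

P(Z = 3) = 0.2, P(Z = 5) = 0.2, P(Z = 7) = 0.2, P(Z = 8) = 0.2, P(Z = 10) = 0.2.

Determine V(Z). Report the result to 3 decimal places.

5.840

E[Z] = (3)(0.2) + (5)(0.2) + (7)(0.2) + (8)(0.2) + (10)(0.2) = 6.6
E[Z²] = (3)²(0.2) + (5)²(0.2) + (7)²(0.2) + (8)²(0.2) + (10)²(0.2) = 49.4
V(Z) = E[Z²] − (E[Z])² = 49.4 − (6.6)² = 5.84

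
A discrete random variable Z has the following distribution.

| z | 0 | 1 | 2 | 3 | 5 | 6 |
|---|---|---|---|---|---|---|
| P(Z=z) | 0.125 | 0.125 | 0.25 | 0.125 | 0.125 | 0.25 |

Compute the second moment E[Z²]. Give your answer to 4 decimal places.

14.3750

E[Z²] = (0)²(0.125) + (1)²(0.125) + (2)²(0.25) + (3)²(0.125) + (5)²(0.125) + (6)²(0.25) = 14.375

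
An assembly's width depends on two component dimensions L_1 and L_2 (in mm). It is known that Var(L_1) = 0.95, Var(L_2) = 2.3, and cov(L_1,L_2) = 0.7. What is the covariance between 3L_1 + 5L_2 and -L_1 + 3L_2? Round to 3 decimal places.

34.450

cov(3L_1 + 5L_2, -L_1 + 3L_2) = (3)(-1)Var(L_1) + (5)(3)Var(L_2) + [(3)(3) + (5)(-1)]cov(L_1,L_2)
= -3·0.95 + 15·2.3 + 4·0.7 = 34.45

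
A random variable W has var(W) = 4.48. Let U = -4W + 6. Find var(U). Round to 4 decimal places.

71.6800

var(-4W + 6) = (-4)²·var(W) = 16·4.48 = 71.68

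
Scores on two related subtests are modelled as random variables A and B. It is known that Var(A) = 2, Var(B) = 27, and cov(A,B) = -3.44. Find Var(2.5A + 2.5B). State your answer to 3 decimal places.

138.250

Var(2.5A + 2.5B) = (2.5)²·Var(A) + (2.5)²·Var(B) + 2·(2.5)·(2.5)·cov(A,B)
= 6.25·2 + 6.25·27 + 12.5·-3.44 = 138.25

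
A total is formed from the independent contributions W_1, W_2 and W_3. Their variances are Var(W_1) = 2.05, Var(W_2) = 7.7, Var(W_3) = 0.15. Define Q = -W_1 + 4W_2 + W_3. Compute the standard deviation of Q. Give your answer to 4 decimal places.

11.1982

By independence, Var(Q) = (-1)²Var(W_1) + (4)²Var(W_2) + (1)²Var(W_3)
= (-1)²·2.05 + (4)²·7.7 + (1)²·0.15 = 125.4
σ(Q) = √125.4 ≈ 11.1982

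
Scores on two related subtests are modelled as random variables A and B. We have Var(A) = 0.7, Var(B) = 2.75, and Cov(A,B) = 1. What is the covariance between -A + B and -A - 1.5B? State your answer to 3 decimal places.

-2.925

Cov(-A + B, -A - 1.5B) = (-1)(-1)Var(A) + (1)(-1.5)Var(B) + [(-1)(-1.5) + (1)(-1)]Cov(A,B)
= 1·0.7 + -1.5·2.75 + 0.5·1 = -2.925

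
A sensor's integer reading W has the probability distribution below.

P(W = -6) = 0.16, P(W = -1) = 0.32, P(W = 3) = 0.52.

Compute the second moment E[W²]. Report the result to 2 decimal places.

E[W²] = (-6)²(0.16) + (-1)²(0.32) + (3)²(0.52) = 10.76

10.76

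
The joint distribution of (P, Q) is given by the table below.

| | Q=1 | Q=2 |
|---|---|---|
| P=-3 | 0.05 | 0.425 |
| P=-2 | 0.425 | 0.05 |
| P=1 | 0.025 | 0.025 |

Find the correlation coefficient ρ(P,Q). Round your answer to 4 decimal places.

-0.4143

E[P] = -2.325,  E[Q] = 1.5
E[PQ] = -3.675
Cov(P,Q) = E[PQ] − E[P]E[Q] = -3.675 − (-2.325)(1.5) = -0.1875
V(P) = 0.819375,  V(Q) = 0.25
ρ = -0.1875 / √(0.819375·0.25) ≈ -0.4143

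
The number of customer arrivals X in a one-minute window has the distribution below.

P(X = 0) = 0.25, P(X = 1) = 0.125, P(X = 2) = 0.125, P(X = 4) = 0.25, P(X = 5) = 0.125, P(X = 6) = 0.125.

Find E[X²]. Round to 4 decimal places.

E[X²] = (0)²(0.25) + (1)²(0.125) + (2)²(0.125) + (4)²(0.25) + (5)²(0.125) + (6)²(0.125) = 12.25

12.2500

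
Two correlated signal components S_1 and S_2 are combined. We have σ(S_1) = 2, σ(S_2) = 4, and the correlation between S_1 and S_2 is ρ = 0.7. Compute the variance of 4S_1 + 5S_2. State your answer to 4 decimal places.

688.0000

V(S_1) = (2)² = 4;  V(S_2) = (4)² = 16
Cov(S_1,S_2) = ρ·σ(S_1)·σ(S_2) = 0.7·2·4 = 5.6
V(4S_1 + 5S_2) = (4)²·V(S_1) + (5)²·V(S_2) + 2·(4)·(5)·Cov(S_1,S_2)
= 16·4 + 25·16 + 40·5.6 = 688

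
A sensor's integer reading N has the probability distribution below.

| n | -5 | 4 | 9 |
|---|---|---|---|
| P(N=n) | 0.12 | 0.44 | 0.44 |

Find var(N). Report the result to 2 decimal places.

E[N] = (-5)(0.12) + (4)(0.44) + (9)(0.44) = 5.12
E[N²] = (-5)²(0.12) + (4)²(0.44) + (9)²(0.44) = 45.68
var(N) = E[N²] − (E[N])² = 45.68 − (5.12)² = 19.4656

19.47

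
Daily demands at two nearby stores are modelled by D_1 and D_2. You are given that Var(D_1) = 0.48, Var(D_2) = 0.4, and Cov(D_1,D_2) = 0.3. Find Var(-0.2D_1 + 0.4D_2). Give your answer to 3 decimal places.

Var(-0.2D_1 + 0.4D_2) = (-0.2)²·Var(D_1) + (0.4)²·Var(D_2) + 2·(-0.2)·(0.4)·Cov(D_1,D_2)
= 0.04·0.48 + 0.16·0.4 + -0.16·0.3 = 0.0352

0.035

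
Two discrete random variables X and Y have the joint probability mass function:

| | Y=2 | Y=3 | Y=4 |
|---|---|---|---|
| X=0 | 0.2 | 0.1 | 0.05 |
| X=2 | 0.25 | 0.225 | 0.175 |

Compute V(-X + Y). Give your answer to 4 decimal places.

1.2494

E[X] = 1.3,  E[Y] = 2.775,  E[XY] = 3.75
V(X) = 2.6 − (1.3)² = 0.91;  V(Y) = 8.325 − (2.775)² = 0.624375
cov(X,Y) = 3.75 − (1.3)(2.775) = 0.1425
V(-X + Y) = (-1)²·0.91 + (1)²·0.624375 + 2·(-1)·(1)·0.1425 = 1.249375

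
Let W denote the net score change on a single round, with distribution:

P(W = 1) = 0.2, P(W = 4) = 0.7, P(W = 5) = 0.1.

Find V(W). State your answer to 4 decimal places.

1.6500

E[W] = (1)(0.2) + (4)(0.7) + (5)(0.1) = 3.5
E[W²] = (1)²(0.2) + (4)²(0.7) + (5)²(0.1) = 13.9
V(W) = E[W²] − (E[W])² = 13.9 − (3.5)² = 1.65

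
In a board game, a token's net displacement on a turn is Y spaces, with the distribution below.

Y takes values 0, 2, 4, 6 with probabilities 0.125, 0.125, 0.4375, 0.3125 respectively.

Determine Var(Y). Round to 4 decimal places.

3.7344

E[Y] = (0)(0.125) + (2)(0.125) + (4)(0.4375) + (6)(0.3125) = 3.875
E[Y²] = (0)²(0.125) + (2)²(0.125) + (4)²(0.4375) + (6)²(0.3125) = 18.75
Var(Y) = E[Y²] − (E[Y])² = 18.75 − (3.875)² = 3.734375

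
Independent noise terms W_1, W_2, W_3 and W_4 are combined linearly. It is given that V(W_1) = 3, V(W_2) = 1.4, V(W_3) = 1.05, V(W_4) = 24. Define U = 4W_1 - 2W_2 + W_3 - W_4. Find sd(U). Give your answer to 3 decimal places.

By independence, V(U) = (4)²V(W_1) + (-2)²V(W_2) + (1)²V(W_3) + (-1)²V(W_4)
= (4)²·3 + (-2)²·1.4 + (1)²·1.05 + (-1)²·24 = 78.65
sd(U) = √78.65 ≈ 8.868

8.868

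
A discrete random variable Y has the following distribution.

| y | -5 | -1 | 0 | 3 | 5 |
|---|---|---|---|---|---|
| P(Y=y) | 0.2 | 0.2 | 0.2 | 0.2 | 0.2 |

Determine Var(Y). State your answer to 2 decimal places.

11.84

E[Y] = (-5)(0.2) + (-1)(0.2) + (0)(0.2) + (3)(0.2) + (5)(0.2) = 0.4
E[Y²] = (-5)²(0.2) + (-1)²(0.2) + (0)²(0.2) + (3)²(0.2) + (5)²(0.2) = 12
Var(Y) = E[Y²] − (E[Y])² = 12 − (0.4)² = 11.84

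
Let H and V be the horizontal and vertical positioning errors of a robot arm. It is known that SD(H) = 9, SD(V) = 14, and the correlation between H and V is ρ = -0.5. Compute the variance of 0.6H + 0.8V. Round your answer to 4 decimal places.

94.1200

var(H) = (9)² = 81;  var(V) = (14)² = 196
Cov(H,V) = ρ·SD(H)·SD(V) = -0.5·9·14 = -63
var(0.6H + 0.8V) = (0.6)²·var(H) + (0.8)²·var(V) + 2·(0.6)·(0.8)·Cov(H,V)
= 0.36·81 + 0.64·196 + 0.96·-63 = 94.12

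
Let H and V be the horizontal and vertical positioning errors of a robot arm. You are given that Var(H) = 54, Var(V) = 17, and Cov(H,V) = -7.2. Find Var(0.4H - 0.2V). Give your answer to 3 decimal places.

10.472

Var(0.4H - 0.2V) = (0.4)²·Var(H) + (-0.2)²·Var(V) + 2·(0.4)·(-0.2)·Cov(H,V)
= 0.16·54 + 0.04·17 + -0.16·-7.2 = 10.472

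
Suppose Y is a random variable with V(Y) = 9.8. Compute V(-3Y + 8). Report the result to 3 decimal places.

88.200

V(-3Y + 8) = (-3)²·V(Y) = 9·9.8 = 88.2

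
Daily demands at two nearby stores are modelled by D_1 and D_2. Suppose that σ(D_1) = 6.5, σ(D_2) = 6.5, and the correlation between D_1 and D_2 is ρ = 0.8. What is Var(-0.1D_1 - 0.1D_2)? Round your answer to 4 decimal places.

Var(D_1) = (6.5)² = 42.25;  Var(D_2) = (6.5)² = 42.25
cov(D_1,D_2) = ρ·σ(D_1)·σ(D_2) = 0.8·6.5·6.5 = 33.8
Var(-0.1D_1 - 0.1D_2) = (-0.1)²·Var(D_1) + (-0.1)²·Var(D_2) + 2·(-0.1)·(-0.1)·cov(D_1,D_2)
= 0.01·42.25 + 0.01·42.25 + 0.02·33.8 = 1.521

1.5210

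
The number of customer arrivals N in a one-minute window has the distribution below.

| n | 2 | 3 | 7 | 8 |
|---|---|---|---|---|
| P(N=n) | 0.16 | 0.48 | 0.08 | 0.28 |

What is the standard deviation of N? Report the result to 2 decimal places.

2.45

E[N] = (2)(0.16) + (3)(0.48) + (7)(0.08) + (8)(0.28) = 4.56
E[N²] = (2)²(0.16) + (3)²(0.48) + (7)²(0.08) + (8)²(0.28) = 26.8
Var(N) = E[N²] − (E[N])² = 26.8 − (4.56)² = 6.0064
σ(N) = √6.0064 ≈ 2.45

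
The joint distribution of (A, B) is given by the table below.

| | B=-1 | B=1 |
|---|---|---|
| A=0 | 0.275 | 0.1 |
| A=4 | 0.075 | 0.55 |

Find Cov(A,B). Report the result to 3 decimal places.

1.150

E[A] = 2.5,  E[B] = 0.3
E[AB] = 1.9
Cov(A,B) = E[AB] − E[A]E[B] = 1.9 − (2.5)(0.3) = 1.15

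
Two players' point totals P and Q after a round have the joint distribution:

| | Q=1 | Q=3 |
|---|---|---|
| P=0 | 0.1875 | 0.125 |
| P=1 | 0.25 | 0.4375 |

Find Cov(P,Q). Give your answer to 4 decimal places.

E[P] = 0.6875,  E[Q] = 2.125
E[PQ] = 1.5625
Cov(P,Q) = E[PQ] − E[P]E[Q] = 1.5625 − (0.6875)(2.125) = 0.1015625

0.1016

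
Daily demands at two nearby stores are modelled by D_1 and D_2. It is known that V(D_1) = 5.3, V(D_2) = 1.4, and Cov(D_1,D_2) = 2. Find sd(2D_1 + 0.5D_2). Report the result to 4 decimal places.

V(2D_1 + 0.5D_2) = (2)²·V(D_1) + (0.5)²·V(D_2) + 2·(2)·(0.5)·Cov(D_1,D_2)
= 4·5.3 + 0.25·1.4 + 2·2 = 25.55
sd(2D_1 + 0.5D_2) = √25.55 ≈ 5.0547

5.0547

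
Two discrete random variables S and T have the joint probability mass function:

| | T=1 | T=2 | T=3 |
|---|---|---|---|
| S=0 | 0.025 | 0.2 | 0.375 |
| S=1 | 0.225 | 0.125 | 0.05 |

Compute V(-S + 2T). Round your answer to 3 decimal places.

3.798

E[S] = 0.4,  E[T] = 2.175,  E[ST] = 0.625
V(S) = 0.4 − (0.4)² = 0.24;  V(T) = 5.375 − (2.175)² = 0.644375
cov(S,T) = 0.625 − (0.4)(2.175) = -0.245
V(-S + 2T) = (-1)²·0.24 + (2)²·0.644375 + 2·(-1)·(2)·-0.245 = 3.7975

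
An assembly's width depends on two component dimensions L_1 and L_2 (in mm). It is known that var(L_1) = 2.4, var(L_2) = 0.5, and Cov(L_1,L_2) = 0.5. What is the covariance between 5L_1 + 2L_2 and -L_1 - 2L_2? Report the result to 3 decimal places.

Cov(5L_1 + 2L_2, -L_1 - 2L_2) = (5)(-1)var(L_1) + (2)(-2)var(L_2) + [(5)(-2) + (2)(-1)]Cov(L_1,L_2)
= -5·2.4 + -4·0.5 + -12·0.5 = -20

-20.000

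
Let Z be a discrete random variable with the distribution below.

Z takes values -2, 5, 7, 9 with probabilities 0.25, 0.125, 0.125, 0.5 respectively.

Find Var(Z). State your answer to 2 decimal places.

20.50

E[Z] = (-2)(0.25) + (5)(0.125) + (7)(0.125) + (9)(0.5) = 5.5
E[Z²] = (-2)²(0.25) + (5)²(0.125) + (7)²(0.125) + (9)²(0.5) = 50.75
Var(Z) = E[Z²] − (E[Z])² = 50.75 − (5.5)² = 20.5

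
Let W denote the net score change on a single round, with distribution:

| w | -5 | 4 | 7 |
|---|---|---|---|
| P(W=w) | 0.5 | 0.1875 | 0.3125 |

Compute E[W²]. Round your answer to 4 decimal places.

E[W²] = (-5)²(0.5) + (4)²(0.1875) + (7)²(0.3125) = 30.8125

30.8125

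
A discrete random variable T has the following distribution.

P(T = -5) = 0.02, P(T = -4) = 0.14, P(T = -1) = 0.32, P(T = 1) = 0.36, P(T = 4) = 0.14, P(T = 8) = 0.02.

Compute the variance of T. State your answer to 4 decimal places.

6.9300

E[T] = (-5)(0.02) + (-4)(0.14) + (-1)(0.32) + (1)(0.36) + (4)(0.14) + (8)(0.02) = 0.1
E[T²] = (-5)²(0.02) + (-4)²(0.14) + (-1)²(0.32) + (1)²(0.36) + (4)²(0.14) + (8)²(0.02) = 6.94
var(T) = E[T²] − (E[T])² = 6.94 − (0.1)² = 6.93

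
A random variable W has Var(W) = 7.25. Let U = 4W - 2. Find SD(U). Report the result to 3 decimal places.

10.770

Var(4W - 2) = (4)²·7.25 = 116
SD(U) = √116 ≈ 10.770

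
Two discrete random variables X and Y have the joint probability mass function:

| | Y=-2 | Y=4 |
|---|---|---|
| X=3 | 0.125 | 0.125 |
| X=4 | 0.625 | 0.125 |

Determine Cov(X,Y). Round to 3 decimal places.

E[X] = 3.75,  E[Y] = -0.5
E[XY] = -2.25
Cov(X,Y) = E[XY] − E[X]E[Y] = -2.25 − (3.75)(-0.5) = -0.375

-0.375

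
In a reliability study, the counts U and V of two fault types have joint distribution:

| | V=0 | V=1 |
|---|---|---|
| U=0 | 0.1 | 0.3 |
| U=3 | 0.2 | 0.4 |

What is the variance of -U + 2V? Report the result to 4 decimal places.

3.2400

E[U] = 1.8,  E[V] = 0.7,  E[UV] = 1.2
Var(U) = 5.4 − (1.8)² = 2.16;  Var(V) = 0.7 − (0.7)² = 0.21
Cov(U,V) = 1.2 − (1.8)(0.7) = -0.06
Var(-U + 2V) = (-1)²·2.16 + (2)²·0.21 + 2·(-1)·(2)·-0.06 = 3.24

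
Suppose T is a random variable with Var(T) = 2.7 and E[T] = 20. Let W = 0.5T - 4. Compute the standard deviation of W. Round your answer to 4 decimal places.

0.8216

Var(0.5T - 4) = (0.5)²·2.7 = 0.675
SD(W) = √0.675 ≈ 0.8216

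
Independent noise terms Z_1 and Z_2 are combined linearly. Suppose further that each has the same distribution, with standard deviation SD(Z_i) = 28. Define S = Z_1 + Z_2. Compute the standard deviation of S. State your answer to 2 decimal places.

39.60

var(Z_i) = (28)² = 784
By independence, var(S) = (1)²var(Z_1) + (1)²var(Z_2)
= (1)²·784 + (1)²·784 = 1568
SD(S) = √1568 ≈ 39.60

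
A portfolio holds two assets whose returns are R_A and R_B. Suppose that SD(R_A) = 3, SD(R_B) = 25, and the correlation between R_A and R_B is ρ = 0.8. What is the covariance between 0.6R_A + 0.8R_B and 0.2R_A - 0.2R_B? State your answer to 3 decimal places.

-96.520

V(R_A) = (3)² = 9;  V(R_B) = (25)² = 625
Cov(R_A,R_B) = ρ·SD(R_A)·SD(R_B) = 0.8·3·25 = 60
Cov(0.6R_A + 0.8R_B, 0.2R_A - 0.2R_B) = (0.6)(0.2)V(R_A) + (0.8)(-0.2)V(R_B) + [(0.6)(-0.2) + (0.8)(0.2)]Cov(R_A,R_B)
= 0.12·9 + -0.16·625 + 0.04·60 = -96.52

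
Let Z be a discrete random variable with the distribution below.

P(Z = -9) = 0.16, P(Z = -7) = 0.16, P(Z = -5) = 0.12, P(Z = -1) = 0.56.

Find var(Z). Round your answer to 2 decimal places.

E[Z] = (-9)(0.16) + (-7)(0.16) + (-5)(0.12) + (-1)(0.56) = -3.72
E[Z²] = (-9)²(0.16) + (-7)²(0.16) + (-5)²(0.12) + (-1)²(0.56) = 24.36
var(Z) = E[Z²] − (E[Z])² = 24.36 − (-3.72)² = 10.5216

10.52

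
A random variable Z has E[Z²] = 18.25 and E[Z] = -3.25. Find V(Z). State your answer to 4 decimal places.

V(Z) = 18.25 − (-3.25)² = 7.6875

7.6875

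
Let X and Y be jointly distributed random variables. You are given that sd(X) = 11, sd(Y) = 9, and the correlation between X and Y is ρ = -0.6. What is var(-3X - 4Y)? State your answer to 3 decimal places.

959.400

var(X) = (11)² = 121;  var(Y) = (9)² = 81
Cov(X,Y) = ρ·sd(X)·sd(Y) = -0.6·11·9 = -59.4
var(-3X - 4Y) = (-3)²·var(X) + (-4)²·var(Y) + 2·(-3)·(-4)·Cov(X,Y)
= 9·121 + 16·81 + 24·-59.4 = 959.4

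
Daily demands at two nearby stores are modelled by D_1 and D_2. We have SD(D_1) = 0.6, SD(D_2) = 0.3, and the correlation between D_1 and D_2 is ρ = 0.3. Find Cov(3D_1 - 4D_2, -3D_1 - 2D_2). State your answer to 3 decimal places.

-2.196

V(D_1) = (0.6)² = 0.36;  V(D_2) = (0.3)² = 0.09
Cov(D_1,D_2) = ρ·SD(D_1)·SD(D_2) = 0.3·0.6·0.3 = 0.054
Cov(3D_1 - 4D_2, -3D_1 - 2D_2) = (3)(-3)V(D_1) + (-4)(-2)V(D_2) + [(3)(-2) + (-4)(-3)]Cov(D_1,D_2)
= -9·0.36 + 8·0.09 + 6·0.054 = -2.196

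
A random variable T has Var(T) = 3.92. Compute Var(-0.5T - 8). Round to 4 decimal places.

Var(-0.5T - 8) = (-0.5)²·Var(T) = 0.25·3.92 = 0.98

0.9800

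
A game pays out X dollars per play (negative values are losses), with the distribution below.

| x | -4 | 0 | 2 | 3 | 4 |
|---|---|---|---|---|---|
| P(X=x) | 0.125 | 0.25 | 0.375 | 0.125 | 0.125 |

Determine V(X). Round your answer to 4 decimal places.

E[X] = (-4)(0.125) + (0)(0.25) + (2)(0.375) + (3)(0.125) + (4)(0.125) = 1.125
E[X²] = (-4)²(0.125) + (0)²(0.25) + (2)²(0.375) + (3)²(0.125) + (4)²(0.125) = 6.625
V(X) = E[X²] − (E[X])² = 6.625 − (1.125)² = 5.359375

5.3594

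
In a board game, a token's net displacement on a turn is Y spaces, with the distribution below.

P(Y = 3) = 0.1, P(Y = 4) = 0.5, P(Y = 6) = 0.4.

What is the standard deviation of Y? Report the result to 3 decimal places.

1.100

E[Y] = (3)(0.1) + (4)(0.5) + (6)(0.4) = 4.7
E[Y²] = (3)²(0.1) + (4)²(0.5) + (6)²(0.4) = 23.3
var(Y) = E[Y²] − (E[Y])² = 23.3 − (4.7)² = 1.21
sd(Y) = √1.21 ≈ 1.100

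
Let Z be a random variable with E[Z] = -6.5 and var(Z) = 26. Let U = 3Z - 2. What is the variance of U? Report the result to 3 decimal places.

var(3Z - 2) = (3)²·var(Z) = 9·26 = 234

234.000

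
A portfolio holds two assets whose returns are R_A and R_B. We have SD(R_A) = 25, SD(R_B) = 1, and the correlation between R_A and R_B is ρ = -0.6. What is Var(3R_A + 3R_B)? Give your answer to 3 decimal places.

Var(R_A) = (25)² = 625;  Var(R_B) = (1)² = 1
Cov(R_A,R_B) = ρ·SD(R_A)·SD(R_B) = -0.6·25·1 = -15
Var(3R_A + 3R_B) = (3)²·Var(R_A) + (3)²·Var(R_B) + 2·(3)·(3)·Cov(R_A,R_B)
= 9·625 + 9·1 + 18·-15 = 5364

5364.000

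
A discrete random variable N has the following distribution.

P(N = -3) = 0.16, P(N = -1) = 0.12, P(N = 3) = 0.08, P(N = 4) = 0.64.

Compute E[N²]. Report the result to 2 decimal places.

12.52

E[N²] = (-3)²(0.16) + (-1)²(0.12) + (3)²(0.08) + (4)²(0.64) = 12.52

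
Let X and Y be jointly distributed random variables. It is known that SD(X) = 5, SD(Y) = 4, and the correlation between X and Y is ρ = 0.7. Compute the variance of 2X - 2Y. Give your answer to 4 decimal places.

var(X) = (5)² = 25;  var(Y) = (4)² = 16
cov(X,Y) = ρ·SD(X)·SD(Y) = 0.7·5·4 = 14
var(2X - 2Y) = (2)²·var(X) + (-2)²·var(Y) + 2·(2)·(-2)·cov(X,Y)
= 4·25 + 4·16 + -8·14 = 52

52.0000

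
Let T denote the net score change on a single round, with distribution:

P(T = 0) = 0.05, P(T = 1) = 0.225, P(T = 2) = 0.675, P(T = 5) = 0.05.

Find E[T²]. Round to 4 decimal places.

E[T²] = (0)²(0.05) + (1)²(0.225) + (2)²(0.675) + (5)²(0.05) = 4.175

4.1750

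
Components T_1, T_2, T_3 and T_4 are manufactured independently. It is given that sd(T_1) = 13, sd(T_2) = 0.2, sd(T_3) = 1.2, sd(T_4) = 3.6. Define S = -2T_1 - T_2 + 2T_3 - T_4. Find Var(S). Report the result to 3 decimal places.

694.760

Var(T_1) = 169, Var(T_2) = 0.04, Var(T_3) = 1.44, Var(T_4) = 12.96
By independence, Var(S) = (-2)²Var(T_1) + (-1)²Var(T_2) + (2)²Var(T_3) + (-1)²Var(T_4)
= (-2)²·169 + (-1)²·0.04 + (2)²·1.44 + (-1)²·12.96 = 694.76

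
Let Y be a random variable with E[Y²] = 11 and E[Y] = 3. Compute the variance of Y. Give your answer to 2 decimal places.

2.00

Var(Y) = 11 − (3)² = 2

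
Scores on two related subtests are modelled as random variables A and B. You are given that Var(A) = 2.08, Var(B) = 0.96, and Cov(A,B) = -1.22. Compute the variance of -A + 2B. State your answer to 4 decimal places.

Var(-A + 2B) = (-1)²·Var(A) + (2)²·Var(B) + 2·(-1)·(2)·Cov(A,B)
= 1·2.08 + 4·0.96 + -4·-1.22 = 10.8

10.8000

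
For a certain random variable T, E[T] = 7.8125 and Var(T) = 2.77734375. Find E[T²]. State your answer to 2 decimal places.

E[T²] = Var(T) + (E[T])² = 2.77734375 + (7.8125)² = 63.8125

63.81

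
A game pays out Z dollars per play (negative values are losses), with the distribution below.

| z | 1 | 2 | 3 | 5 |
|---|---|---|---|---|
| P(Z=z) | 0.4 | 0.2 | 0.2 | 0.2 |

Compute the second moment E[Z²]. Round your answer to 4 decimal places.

E[Z²] = (1)²(0.4) + (2)²(0.2) + (3)²(0.2) + (5)²(0.2) = 8

8.0000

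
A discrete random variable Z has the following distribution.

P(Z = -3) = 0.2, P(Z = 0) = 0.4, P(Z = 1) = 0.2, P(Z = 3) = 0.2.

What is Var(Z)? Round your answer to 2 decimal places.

3.76

E[Z] = (-3)(0.2) + (0)(0.4) + (1)(0.2) + (3)(0.2) = 0.2
E[Z²] = (-3)²(0.2) + (0)²(0.4) + (1)²(0.2) + (3)²(0.2) = 3.8
Var(Z) = E[Z²] − (E[Z])² = 3.8 − (0.2)² = 3.76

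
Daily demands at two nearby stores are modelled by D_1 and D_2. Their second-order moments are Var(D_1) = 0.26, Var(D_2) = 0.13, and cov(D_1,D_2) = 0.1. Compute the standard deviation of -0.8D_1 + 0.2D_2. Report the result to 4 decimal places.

Var(-0.8D_1 + 0.2D_2) = (-0.8)²·Var(D_1) + (0.2)²·Var(D_2) + 2·(-0.8)·(0.2)·cov(D_1,D_2)
= 0.64·0.26 + 0.04·0.13 + -0.32·0.1 = 0.1396
σ(-0.8D_1 + 0.2D_2) = √0.1396 ≈ 0.3736

0.3736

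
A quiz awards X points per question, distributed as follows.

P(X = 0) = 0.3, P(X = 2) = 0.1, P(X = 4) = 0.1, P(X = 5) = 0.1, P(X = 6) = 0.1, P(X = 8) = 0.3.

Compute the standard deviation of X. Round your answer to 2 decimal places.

E[X] = (0)(0.3) + (2)(0.1) + (4)(0.1) + (5)(0.1) + (6)(0.1) + (8)(0.3) = 4.1
E[X²] = (0)²(0.3) + (2)²(0.1) + (4)²(0.1) + (5)²(0.1) + (6)²(0.1) + (8)²(0.3) = 27.3
V(X) = E[X²] − (E[X])² = 27.3 − (4.1)² = 10.49
σ(X) = √10.49 ≈ 3.24

3.24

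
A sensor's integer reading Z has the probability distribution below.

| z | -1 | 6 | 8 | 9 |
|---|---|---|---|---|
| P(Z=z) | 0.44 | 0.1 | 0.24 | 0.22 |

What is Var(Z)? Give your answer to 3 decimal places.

20.736

E[Z] = (-1)(0.44) + (6)(0.1) + (8)(0.24) + (9)(0.22) = 4.06
E[Z²] = (-1)²(0.44) + (6)²(0.1) + (8)²(0.24) + (9)²(0.22) = 37.22
Var(Z) = E[Z²] − (E[Z])² = 37.22 − (4.06)² = 20.7364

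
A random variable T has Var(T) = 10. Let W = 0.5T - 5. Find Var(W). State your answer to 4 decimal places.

Var(0.5T - 5) = (0.5)²·Var(T) = 0.25·10 = 2.5

2.5000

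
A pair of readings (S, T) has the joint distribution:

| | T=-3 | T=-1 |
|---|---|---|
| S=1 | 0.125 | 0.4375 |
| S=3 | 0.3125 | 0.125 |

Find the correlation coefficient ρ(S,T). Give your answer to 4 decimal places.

-0.4921

E[S] = 1.875,  E[T] = -1.875
E[ST] = -4
Cov(S,T) = E[ST] − E[S]E[T] = -4 − (1.875)(-1.875) = -0.484375
var(S) = 0.984375,  var(T) = 0.984375
ρ = -0.484375 / √(0.984375·0.984375) ≈ -0.4921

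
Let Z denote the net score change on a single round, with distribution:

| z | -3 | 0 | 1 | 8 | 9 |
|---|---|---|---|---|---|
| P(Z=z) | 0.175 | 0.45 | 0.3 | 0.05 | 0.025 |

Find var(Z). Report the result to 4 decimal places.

6.9400

E[Z] = (-3)(0.175) + (0)(0.45) + (1)(0.3) + (8)(0.05) + (9)(0.025) = 0.4
E[Z²] = (-3)²(0.175) + (0)²(0.45) + (1)²(0.3) + (8)²(0.05) + (9)²(0.025) = 7.1
var(Z) = E[Z²] − (E[Z])² = 7.1 − (0.4)² = 6.94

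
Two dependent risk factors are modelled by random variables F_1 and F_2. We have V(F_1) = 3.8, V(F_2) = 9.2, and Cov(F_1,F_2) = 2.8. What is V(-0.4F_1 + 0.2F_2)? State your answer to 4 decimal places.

V(-0.4F_1 + 0.2F_2) = (-0.4)²·V(F_1) + (0.2)²·V(F_2) + 2·(-0.4)·(0.2)·Cov(F_1,F_2)
= 0.16·3.8 + 0.04·9.2 + -0.16·2.8 = 0.528

0.5280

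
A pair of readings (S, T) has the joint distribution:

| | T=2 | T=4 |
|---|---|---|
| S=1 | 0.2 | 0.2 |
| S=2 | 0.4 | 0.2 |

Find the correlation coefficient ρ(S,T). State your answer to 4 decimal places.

-0.1667

E[S] = 1.6,  E[T] = 2.8
E[ST] = 4.4
Cov(S,T) = E[ST] − E[S]E[T] = 4.4 − (1.6)(2.8) = -0.08
V(S) = 0.24,  V(T) = 0.96
ρ = -0.08 / √(0.24·0.96) ≈ -0.1667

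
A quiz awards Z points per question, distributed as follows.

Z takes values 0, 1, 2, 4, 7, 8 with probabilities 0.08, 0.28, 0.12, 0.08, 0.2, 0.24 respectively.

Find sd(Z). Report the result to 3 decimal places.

E[Z] = (0)(0.08) + (1)(0.28) + (2)(0.12) + (4)(0.08) + (7)(0.2) + (8)(0.24) = 4.16
E[Z²] = (0)²(0.08) + (1)²(0.28) + (2)²(0.12) + (4)²(0.08) + (7)²(0.2) + (8)²(0.24) = 27.2
Var(Z) = E[Z²] − (E[Z])² = 27.2 − (4.16)² = 9.8944
sd(Z) = √9.8944 ≈ 3.146

3.146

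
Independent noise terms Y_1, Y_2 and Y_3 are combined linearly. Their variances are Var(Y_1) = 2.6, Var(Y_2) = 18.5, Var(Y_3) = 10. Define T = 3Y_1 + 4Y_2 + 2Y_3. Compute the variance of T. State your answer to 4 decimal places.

359.4000

By independence, Var(T) = (3)²Var(Y_1) + (4)²Var(Y_2) + (2)²Var(Y_3)
= (3)²·2.6 + (4)²·18.5 + (2)²·10 = 359.4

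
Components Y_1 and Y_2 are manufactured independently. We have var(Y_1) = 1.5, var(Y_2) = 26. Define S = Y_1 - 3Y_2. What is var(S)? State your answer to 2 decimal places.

235.50

By independence, var(S) = (1)²var(Y_1) + (-3)²var(Y_2)
= (1)²·1.5 + (-3)²·26 = 235.5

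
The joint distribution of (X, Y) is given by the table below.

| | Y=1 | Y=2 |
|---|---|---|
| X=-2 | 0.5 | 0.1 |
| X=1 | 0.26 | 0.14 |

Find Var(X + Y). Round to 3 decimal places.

E[X] = -0.8,  E[Y] = 1.24,  E[XY] = -0.86
Var(X) = 2.8 − (-0.8)² = 2.16;  Var(Y) = 1.72 − (1.24)² = 0.1824
cov(X,Y) = -0.86 − (-0.8)(1.24) = 0.132
Var(X + Y) = (1)²·2.16 + (1)²·0.1824 + 2·(1)·(1)·0.132 = 2.6064

2.606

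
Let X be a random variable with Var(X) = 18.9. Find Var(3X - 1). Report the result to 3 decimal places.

Var(3X - 1) = (3)²·Var(X) = 9·18.9 = 170.1

170.100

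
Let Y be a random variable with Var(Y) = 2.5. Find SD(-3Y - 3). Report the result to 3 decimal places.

Var(-3Y - 3) = (-3)²·2.5 = 22.5
SD(-3Y - 3) = √22.5 ≈ 4.743

4.743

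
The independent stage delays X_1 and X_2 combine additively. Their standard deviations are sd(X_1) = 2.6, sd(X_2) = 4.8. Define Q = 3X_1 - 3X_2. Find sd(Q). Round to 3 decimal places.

16.377

Var(X_1) = 6.76, Var(X_2) = 23.04
By independence, Var(Q) = (3)²Var(X_1) + (-3)²Var(X_2)
= (3)²·6.76 + (-3)²·23.04 = 268.2
sd(Q) = √268.2 ≈ 16.377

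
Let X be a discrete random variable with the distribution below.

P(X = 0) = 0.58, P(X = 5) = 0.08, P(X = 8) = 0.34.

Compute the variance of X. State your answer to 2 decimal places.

E[X] = (0)(0.58) + (5)(0.08) + (8)(0.34) = 3.12
E[X²] = (0)²(0.58) + (5)²(0.08) + (8)²(0.34) = 23.76
Var(X) = E[X²] − (E[X])² = 23.76 − (3.12)² = 14.0256

14.03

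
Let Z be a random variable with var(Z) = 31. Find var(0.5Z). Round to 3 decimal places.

var(0.5Z) = (0.5)²·var(Z) = 0.25·31 = 7.75

7.750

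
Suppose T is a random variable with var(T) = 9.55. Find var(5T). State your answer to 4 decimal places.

238.7500

var(5T) = (5)²·var(T) = 25·9.55 = 238.75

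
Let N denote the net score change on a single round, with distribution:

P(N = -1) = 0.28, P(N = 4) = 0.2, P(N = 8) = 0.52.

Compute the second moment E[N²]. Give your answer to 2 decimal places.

E[N²] = (-1)²(0.28) + (4)²(0.2) + (8)²(0.52) = 36.76

36.76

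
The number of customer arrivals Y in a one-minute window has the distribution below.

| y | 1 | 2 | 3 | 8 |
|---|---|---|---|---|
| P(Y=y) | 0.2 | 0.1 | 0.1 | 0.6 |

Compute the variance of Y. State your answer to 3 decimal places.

E[Y] = (1)(0.2) + (2)(0.1) + (3)(0.1) + (8)(0.6) = 5.5
E[Y²] = (1)²(0.2) + (2)²(0.1) + (3)²(0.1) + (8)²(0.6) = 39.9
var(Y) = E[Y²] − (E[Y])² = 39.9 − (5.5)² = 9.65

9.650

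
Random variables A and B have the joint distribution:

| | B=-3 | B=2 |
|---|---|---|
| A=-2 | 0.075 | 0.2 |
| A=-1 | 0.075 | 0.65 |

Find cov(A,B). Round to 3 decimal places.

E[A] = -1.275,  E[B] = 1.25
E[AB] = -1.425
cov(A,B) = E[AB] − E[A]E[B] = -1.425 − (-1.275)(1.25) = 0.16875

0.169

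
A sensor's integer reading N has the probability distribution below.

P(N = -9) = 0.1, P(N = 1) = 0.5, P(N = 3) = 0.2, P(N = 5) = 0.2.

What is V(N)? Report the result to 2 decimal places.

13.96

E[N] = (-9)(0.1) + (1)(0.5) + (3)(0.2) + (5)(0.2) = 1.2
E[N²] = (-9)²(0.1) + (1)²(0.5) + (3)²(0.2) + (5)²(0.2) = 15.4
V(N) = E[N²] − (E[N])² = 15.4 − (1.2)² = 13.96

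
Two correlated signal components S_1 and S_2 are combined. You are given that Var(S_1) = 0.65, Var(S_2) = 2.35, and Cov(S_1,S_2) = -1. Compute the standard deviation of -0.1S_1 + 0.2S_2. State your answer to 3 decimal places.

0.375

Var(-0.1S_1 + 0.2S_2) = (-0.1)²·Var(S_1) + (0.2)²·Var(S_2) + 2·(-0.1)·(0.2)·Cov(S_1,S_2)
= 0.01·0.65 + 0.04·2.35 + -0.04·-1 = 0.1405
SD(-0.1S_1 + 0.2S_2) = √0.1405 ≈ 0.375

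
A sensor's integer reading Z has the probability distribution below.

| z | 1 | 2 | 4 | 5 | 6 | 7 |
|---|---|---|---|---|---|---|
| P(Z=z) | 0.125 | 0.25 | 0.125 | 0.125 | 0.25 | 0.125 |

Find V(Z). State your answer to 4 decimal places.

E[Z] = (1)(0.125) + (2)(0.25) + (4)(0.125) + (5)(0.125) + (6)(0.25) + (7)(0.125) = 4.125
E[Z²] = (1)²(0.125) + (2)²(0.25) + (4)²(0.125) + (5)²(0.125) + (6)²(0.25) + (7)²(0.125) = 21.375
V(Z) = E[Z²] − (E[Z])² = 21.375 − (4.125)² = 4.359375

4.3594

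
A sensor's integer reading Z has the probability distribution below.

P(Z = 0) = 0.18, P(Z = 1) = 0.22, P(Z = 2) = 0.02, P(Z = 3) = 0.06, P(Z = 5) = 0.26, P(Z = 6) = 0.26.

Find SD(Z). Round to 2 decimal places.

2.41

E[Z] = (0)(0.18) + (1)(0.22) + (2)(0.02) + (3)(0.06) + (5)(0.26) + (6)(0.26) = 3.3
E[Z²] = (0)²(0.18) + (1)²(0.22) + (2)²(0.02) + (3)²(0.06) + (5)²(0.26) + (6)²(0.26) = 16.7
Var(Z) = E[Z²] − (E[Z])² = 16.7 − (3.3)² = 5.81
SD(Z) = √5.81 ≈ 2.41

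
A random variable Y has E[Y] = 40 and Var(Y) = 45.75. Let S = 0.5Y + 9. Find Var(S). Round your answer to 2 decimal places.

Var(0.5Y + 9) = (0.5)²·Var(Y) = 0.25·45.75 = 11.4375

11.44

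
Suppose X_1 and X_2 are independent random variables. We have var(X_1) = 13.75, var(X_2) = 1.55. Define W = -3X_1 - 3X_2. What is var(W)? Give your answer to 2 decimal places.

By independence, var(W) = (-3)²var(X_1) + (-3)²var(X_2)
= (-3)²·13.75 + (-3)²·1.55 = 137.7

137.70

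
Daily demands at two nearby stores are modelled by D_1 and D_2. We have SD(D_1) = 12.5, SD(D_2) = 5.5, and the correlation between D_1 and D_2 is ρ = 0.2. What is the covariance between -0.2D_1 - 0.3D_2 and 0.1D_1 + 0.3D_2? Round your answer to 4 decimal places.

V(D_1) = (12.5)² = 156.25;  V(D_2) = (5.5)² = 30.25
cov(D_1,D_2) = ρ·SD(D_1)·SD(D_2) = 0.2·12.5·5.5 = 13.75
cov(-0.2D_1 - 0.3D_2, 0.1D_1 + 0.3D_2) = (-0.2)(0.1)V(D_1) + (-0.3)(0.3)V(D_2) + [(-0.2)(0.3) + (-0.3)(0.1)]cov(D_1,D_2)
= -0.02·156.25 + -0.09·30.25 + -0.09·13.75 = -7.085

-7.0850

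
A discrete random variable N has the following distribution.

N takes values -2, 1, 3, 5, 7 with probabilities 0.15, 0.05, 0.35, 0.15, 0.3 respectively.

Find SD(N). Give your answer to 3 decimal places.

2.988

E[N] = (-2)(0.15) + (1)(0.05) + (3)(0.35) + (5)(0.15) + (7)(0.3) = 3.65
E[N²] = (-2)²(0.15) + (1)²(0.05) + (3)²(0.35) + (5)²(0.15) + (7)²(0.3) = 22.25
Var(N) = E[N²] − (E[N])² = 22.25 − (3.65)² = 8.9275
SD(N) = √8.9275 ≈ 2.988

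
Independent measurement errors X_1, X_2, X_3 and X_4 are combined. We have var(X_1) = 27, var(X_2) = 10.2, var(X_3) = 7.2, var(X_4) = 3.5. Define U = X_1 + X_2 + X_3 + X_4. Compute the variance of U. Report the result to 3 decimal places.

By independence, var(U) = (1)²var(X_1) + (1)²var(X_2) + (1)²var(X_3) + (1)²var(X_4)
= (1)²·27 + (1)²·10.2 + (1)²·7.2 + (1)²·3.5 = 47.9

47.900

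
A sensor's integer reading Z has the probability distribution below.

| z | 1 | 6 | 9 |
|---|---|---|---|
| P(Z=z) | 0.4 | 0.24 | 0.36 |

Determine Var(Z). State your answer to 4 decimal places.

E[Z] = (1)(0.4) + (6)(0.24) + (9)(0.36) = 5.08
E[Z²] = (1)²(0.4) + (6)²(0.24) + (9)²(0.36) = 38.2
Var(Z) = E[Z²] − (E[Z])² = 38.2 − (5.08)² = 12.3936

12.3936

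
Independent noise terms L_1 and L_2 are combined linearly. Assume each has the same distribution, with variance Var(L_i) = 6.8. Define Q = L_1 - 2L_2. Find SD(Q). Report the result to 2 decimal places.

By independence, Var(Q) = (1)²Var(L_1) + (-2)²Var(L_2)
= (1)²·6.8 + (-2)²·6.8 = 34
SD(Q) = √34 ≈ 5.83

5.83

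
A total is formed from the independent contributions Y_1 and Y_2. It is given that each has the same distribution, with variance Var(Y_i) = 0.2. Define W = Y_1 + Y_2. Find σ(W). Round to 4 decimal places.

By independence, Var(W) = (1)²Var(Y_1) + (1)²Var(Y_2)
= (1)²·0.2 + (1)²·0.2 = 0.4
σ(W) = √0.4 ≈ 0.6325

0.6325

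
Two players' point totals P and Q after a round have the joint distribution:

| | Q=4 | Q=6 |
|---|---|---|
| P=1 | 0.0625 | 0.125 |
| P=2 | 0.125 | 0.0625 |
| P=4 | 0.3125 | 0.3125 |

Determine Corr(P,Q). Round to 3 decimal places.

-0.050

E[P] = 3.0625,  E[Q] = 5
E[PQ] = 15.25
Cov(P,Q) = E[PQ] − E[P]E[Q] = 15.25 − (3.0625)(5) = -0.0625
V(P) = 1.55859375,  V(Q) = 1
ρ = -0.0625 / √(1.55859375·1) ≈ -0.050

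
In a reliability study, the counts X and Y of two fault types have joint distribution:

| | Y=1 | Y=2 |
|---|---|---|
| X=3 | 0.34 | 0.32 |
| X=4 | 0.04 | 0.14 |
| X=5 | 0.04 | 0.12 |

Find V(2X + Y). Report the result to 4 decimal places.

E[X] = 3.5,  E[Y] = 1.58,  E[XY] = 5.62
V(X) = 12.82 − (3.5)² = 0.57;  V(Y) = 2.74 − (1.58)² = 0.2436
Cov(X,Y) = 5.62 − (3.5)(1.58) = 0.09
V(2X + Y) = (2)²·0.57 + (1)²·0.2436 + 2·(2)·(1)·0.09 = 2.8836

2.8836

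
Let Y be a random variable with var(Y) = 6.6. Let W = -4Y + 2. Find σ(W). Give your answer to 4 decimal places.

10.2762

var(-4Y + 2) = (-4)²·6.6 = 105.6
σ(W) = √105.6 ≈ 10.2762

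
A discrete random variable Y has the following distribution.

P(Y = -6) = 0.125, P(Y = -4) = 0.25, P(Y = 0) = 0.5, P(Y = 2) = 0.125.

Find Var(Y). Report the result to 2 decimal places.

6.75

E[Y] = (-6)(0.125) + (-4)(0.25) + (0)(0.5) + (2)(0.125) = -1.5
E[Y²] = (-6)²(0.125) + (-4)²(0.25) + (0)²(0.5) + (2)²(0.125) = 9
Var(Y) = E[Y²] − (E[Y])² = 9 − (-1.5)² = 6.75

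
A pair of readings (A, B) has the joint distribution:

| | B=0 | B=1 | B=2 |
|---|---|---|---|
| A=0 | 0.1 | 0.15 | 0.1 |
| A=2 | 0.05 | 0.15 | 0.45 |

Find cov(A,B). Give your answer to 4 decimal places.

E[A] = 1.3,  E[B] = 1.4
E[AB] = 2.1
cov(A,B) = E[AB] − E[A]E[B] = 2.1 − (1.3)(1.4) = 0.28

0.2800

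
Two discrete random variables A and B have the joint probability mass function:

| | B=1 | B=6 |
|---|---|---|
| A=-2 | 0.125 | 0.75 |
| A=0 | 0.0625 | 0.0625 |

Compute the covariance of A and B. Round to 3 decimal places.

-0.391

E[A] = -1.75,  E[B] = 5.0625
E[AB] = -9.25
Cov(A,B) = E[AB] − E[A]E[B] = -9.25 − (-1.75)(5.0625) = -0.390625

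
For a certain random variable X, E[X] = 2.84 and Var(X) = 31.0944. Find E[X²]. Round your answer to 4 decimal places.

39.1600

E[X²] = Var(X) + (E[X])² = 31.0944 + (2.84)² = 39.16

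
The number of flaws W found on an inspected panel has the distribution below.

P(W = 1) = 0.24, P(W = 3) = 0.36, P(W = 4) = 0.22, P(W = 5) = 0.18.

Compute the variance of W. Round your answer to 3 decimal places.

E[W] = (1)(0.24) + (3)(0.36) + (4)(0.22) + (5)(0.18) = 3.1
E[W²] = (1)²(0.24) + (3)²(0.36) + (4)²(0.22) + (5)²(0.18) = 11.5
Var(W) = E[W²] − (E[W])² = 11.5 − (3.1)² = 1.89

1.890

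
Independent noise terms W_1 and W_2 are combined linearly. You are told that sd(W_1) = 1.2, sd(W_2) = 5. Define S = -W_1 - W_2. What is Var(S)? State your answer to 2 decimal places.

Var(W_1) = 1.44, Var(W_2) = 25
By independence, Var(S) = (-1)²Var(W_1) + (-1)²Var(W_2)
= (-1)²·1.44 + (-1)²·25 = 26.44

26.44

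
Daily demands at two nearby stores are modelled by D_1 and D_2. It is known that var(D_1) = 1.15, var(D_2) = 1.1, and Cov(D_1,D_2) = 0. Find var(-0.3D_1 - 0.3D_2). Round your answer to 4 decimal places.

var(-0.3D_1 - 0.3D_2) = (-0.3)²·var(D_1) + (-0.3)²·var(D_2) + 2·(-0.3)·(-0.3)·Cov(D_1,D_2)
= 0.09·1.15 + 0.09·1.1 + 0.18·0 = 0.2025

0.2025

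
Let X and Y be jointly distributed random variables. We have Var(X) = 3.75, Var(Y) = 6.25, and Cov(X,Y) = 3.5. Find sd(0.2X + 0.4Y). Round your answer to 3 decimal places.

Var(0.2X + 0.4Y) = (0.2)²·Var(X) + (0.4)²·Var(Y) + 2·(0.2)·(0.4)·Cov(X,Y)
= 0.04·3.75 + 0.16·6.25 + 0.16·3.5 = 1.71
sd(0.2X + 0.4Y) = √1.71 ≈ 1.308

1.308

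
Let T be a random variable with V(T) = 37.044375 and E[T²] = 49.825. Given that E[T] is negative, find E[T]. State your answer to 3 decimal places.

(E[T])² = E[T²] − V(T) = 49.825 − 37.044375 = 12.780625
E[T] = −√12.780625 = -3.575

-3.575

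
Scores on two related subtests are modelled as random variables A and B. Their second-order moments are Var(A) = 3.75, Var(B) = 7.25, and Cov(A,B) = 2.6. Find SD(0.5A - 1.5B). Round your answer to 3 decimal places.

Var(0.5A - 1.5B) = (0.5)²·Var(A) + (-1.5)²·Var(B) + 2·(0.5)·(-1.5)·Cov(A,B)
= 0.25·3.75 + 2.25·7.25 + -1.5·2.6 = 13.35
SD(0.5A - 1.5B) = √13.35 ≈ 3.654

3.654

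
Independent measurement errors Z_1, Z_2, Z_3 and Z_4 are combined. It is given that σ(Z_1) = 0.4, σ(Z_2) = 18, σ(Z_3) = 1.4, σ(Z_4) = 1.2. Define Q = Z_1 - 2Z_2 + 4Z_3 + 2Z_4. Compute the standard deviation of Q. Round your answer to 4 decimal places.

36.5141

Var(Z_1) = 0.16, Var(Z_2) = 324, Var(Z_3) = 1.96, Var(Z_4) = 1.44
By independence, Var(Q) = (1)²Var(Z_1) + (-2)²Var(Z_2) + (4)²Var(Z_3) + (2)²Var(Z_4)
= (1)²·0.16 + (-2)²·324 + (4)²·1.96 + (2)²·1.44 = 1333.28
σ(Q) = √1333.28 ≈ 36.5141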